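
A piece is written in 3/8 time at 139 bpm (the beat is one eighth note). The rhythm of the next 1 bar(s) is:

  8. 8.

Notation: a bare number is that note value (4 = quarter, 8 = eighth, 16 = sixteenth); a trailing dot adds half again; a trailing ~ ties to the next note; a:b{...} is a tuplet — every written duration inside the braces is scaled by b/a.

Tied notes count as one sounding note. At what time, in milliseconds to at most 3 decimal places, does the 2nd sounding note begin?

note 2 onset = 3/2b = 647.482ms

1. 0.0ms @ 0 + 647.482ms (3/2)
2. 647.482ms @ 3/2 + 647.482ms (3/2)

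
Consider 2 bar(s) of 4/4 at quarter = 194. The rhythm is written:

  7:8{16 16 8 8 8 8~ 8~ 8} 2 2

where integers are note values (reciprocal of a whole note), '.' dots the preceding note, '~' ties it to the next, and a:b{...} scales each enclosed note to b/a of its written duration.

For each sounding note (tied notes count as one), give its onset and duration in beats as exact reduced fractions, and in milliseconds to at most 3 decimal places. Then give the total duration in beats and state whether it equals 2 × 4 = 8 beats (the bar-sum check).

1) 0.0ms=0b +88.365ms=2/7b
2) 88.365ms=2/7b +88.365ms=2/7b
3) 176.73ms=4/7b +176.73ms=4/7b
4) 353.461ms=8/7b +176.73ms=4/7b
5) 530.191ms=12/7b +176.73ms=4/7b
6) 706.922ms=16/7b +530.191ms=12/7b
7) 1237.113ms=4b +618.557ms=2b
8) 1855.67ms=6b +618.557ms=2b
Σ=8b of 8 (194bpm 4/4) — PASS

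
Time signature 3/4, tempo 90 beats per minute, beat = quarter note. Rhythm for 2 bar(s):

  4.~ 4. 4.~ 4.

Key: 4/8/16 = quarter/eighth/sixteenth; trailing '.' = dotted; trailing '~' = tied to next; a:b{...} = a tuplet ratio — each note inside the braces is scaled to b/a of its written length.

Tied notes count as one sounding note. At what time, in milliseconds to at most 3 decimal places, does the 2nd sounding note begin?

note 2 onset = 3b = 2000.0ms

1. 0.0ms @ 0 + 2000.0ms (3)
2. 2000.0ms @ 3 + 2000.0ms (3)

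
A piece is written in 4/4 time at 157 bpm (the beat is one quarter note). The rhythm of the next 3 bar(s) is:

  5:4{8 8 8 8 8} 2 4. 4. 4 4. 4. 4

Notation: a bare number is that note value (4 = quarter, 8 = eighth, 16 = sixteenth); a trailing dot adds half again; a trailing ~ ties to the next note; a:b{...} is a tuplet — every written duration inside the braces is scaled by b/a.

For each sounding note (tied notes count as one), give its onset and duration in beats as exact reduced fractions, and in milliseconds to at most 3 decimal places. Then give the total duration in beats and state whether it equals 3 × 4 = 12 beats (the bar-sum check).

1) 0.0ms=0b +152.866ms=2/5b
2) 152.866ms=2/5b +152.866ms=2/5b
3) 305.732ms=4/5b +152.866ms=2/5b
4) 458.599ms=6/5b +152.866ms=2/5b
5) 611.465ms=8/5b +152.866ms=2/5b
6) 764.331ms=2b +764.331ms=2b
7) 1528.662ms=4b +573.248ms=3/2b
8) 2101.911ms=11/2b +573.248ms=3/2b
9) 2675.159ms=7b +382.166ms=1b
10) 3057.325ms=8b +573.248ms=3/2b
11) 3630.573ms=19/2b +573.248ms=3/2b
12) 4203.822ms=11b +382.166ms=1b
Σ=12b of 12 (157bpm 4/4) — PASS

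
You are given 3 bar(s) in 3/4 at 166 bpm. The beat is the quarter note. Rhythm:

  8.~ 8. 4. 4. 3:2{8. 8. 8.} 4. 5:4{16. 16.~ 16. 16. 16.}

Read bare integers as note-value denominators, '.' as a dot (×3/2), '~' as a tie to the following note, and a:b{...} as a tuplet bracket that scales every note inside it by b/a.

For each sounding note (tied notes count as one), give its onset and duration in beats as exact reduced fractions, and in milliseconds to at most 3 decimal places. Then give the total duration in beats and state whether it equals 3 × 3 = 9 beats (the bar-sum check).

1) 0.0ms=0b +542.169ms=3/2b
2) 542.169ms=3/2b +542.169ms=3/2b
3) 1084.337ms=3b +542.169ms=3/2b
4) 1626.506ms=9/2b +180.723ms=1/2b
5) 1807.229ms=5b +180.723ms=1/2b
6) 1987.952ms=11/2b +180.723ms=1/2b
7) 2168.675ms=6b +542.169ms=3/2b
8) 2710.843ms=15/2b +108.434ms=3/10b
9) 2819.277ms=39/5b +216.867ms=3/5b
10) 3036.145ms=42/5b +108.434ms=3/10b
11) 3144.578ms=87/10b +108.434ms=3/10b
Σ=9b of 9 (166bpm 3/4) — PASS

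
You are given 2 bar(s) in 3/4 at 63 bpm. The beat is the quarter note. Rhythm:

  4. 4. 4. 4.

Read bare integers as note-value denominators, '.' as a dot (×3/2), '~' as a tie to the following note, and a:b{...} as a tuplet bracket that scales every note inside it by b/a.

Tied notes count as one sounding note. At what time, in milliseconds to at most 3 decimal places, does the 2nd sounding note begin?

note 2 onset = 3/2b = 1428.571ms

1. 0.0ms @ 0 + 1428.571ms (3/2)
2. 1428.571ms @ 3/2 + 1428.571ms (3/2)
3. 2857.143ms @ 3 + 1428.571ms (3/2)
4. 4285.714ms @ 9/2 + 1428.571ms (3/2)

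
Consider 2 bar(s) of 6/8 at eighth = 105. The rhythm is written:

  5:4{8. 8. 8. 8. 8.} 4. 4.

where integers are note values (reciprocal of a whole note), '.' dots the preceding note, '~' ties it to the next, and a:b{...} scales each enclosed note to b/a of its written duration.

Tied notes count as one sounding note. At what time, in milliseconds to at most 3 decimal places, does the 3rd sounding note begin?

note 3 onset = 12/5b = 1371.429ms

1. 0.0ms @ 0 + 685.714ms (6/5)
2. 685.714ms @ 6/5 + 685.714ms (6/5)
3. 1371.429ms @ 12/5 + 685.714ms (6/5)
4. 2057.143ms @ 18/5 + 685.714ms (6/5)
5. 2742.857ms @ 24/5 + 685.714ms (6/5)
6. 3428.571ms @ 6 + 1714.286ms (3)
7. 5142.857ms @ 9 + 1714.286ms (3)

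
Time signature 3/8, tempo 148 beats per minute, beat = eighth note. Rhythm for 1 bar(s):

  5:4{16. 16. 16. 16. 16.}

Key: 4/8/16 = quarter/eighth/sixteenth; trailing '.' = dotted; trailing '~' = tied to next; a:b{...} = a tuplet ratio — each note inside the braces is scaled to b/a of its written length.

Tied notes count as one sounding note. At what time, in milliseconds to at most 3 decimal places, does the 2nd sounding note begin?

note 2 onset = 3/5b = 243.243ms

1. 0.0ms @ 0 + 243.243ms (3/5)
2. 243.243ms @ 3/5 + 243.243ms (3/5)
3. 486.486ms @ 6/5 + 243.243ms (3/5)
4. 729.73ms @ 9/5 + 243.243ms (3/5)
5. 972.973ms @ 12/5 + 243.243ms (3/5)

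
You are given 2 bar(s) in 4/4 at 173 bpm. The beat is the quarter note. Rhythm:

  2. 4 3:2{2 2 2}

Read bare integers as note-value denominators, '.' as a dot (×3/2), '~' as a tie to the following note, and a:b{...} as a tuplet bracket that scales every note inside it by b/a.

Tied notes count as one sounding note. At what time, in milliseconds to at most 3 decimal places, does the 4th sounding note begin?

note 4 onset = 16/3b = 1849.711ms

1. 0.0ms @ 0 + 1040.462ms (3)
2. 1040.462ms @ 3 + 346.821ms (1)
3. 1387.283ms @ 4 + 462.428ms (4/3)
4. 1849.711ms @ 16/3 + 462.428ms (4/3)
5. 2312.139ms @ 20/3 + 462.428ms (4/3)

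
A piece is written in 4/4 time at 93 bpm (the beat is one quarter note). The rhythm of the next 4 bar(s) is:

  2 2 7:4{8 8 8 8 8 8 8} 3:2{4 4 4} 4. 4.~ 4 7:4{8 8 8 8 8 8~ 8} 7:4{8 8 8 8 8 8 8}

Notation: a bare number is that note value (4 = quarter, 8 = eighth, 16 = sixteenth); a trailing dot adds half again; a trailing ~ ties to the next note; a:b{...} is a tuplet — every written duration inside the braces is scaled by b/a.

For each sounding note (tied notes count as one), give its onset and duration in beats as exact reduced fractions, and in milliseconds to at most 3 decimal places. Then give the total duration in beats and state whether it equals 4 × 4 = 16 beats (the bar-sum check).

1) 0.0ms=0b +1290.323ms=2b
2) 1290.323ms=2b +1290.323ms=2b
3) 2580.645ms=4b +184.332ms=2/7b
4) 2764.977ms=30/7b +184.332ms=2/7b
5) 2949.309ms=32/7b +184.332ms=2/7b
6) 3133.641ms=34/7b +184.332ms=2/7b
7) 3317.972ms=36/7b +184.332ms=2/7b
8) 3502.304ms=38/7b +184.332ms=2/7b
9) 3686.636ms=40/7b +184.332ms=2/7b
10) 3870.968ms=6b +430.108ms=2/3b
11) 4301.075ms=20/3b +430.108ms=2/3b
12) 4731.183ms=22/3b +430.108ms=2/3b
13) 5161.29ms=8b +967.742ms=3/2b
14) 6129.032ms=19/2b +1612.903ms=5/2b
15) 7741.935ms=12b +184.332ms=2/7b
16) 7926.267ms=86/7b +184.332ms=2/7b
17) 8110.599ms=88/7b +184.332ms=2/7b
18) 8294.931ms=90/7b +184.332ms=2/7b
19) 8479.263ms=92/7b +184.332ms=2/7b
20) 8663.594ms=94/7b +368.664ms=4/7b
21) 9032.258ms=14b +184.332ms=2/7b
22) 9216.59ms=100/7b +184.332ms=2/7b
23) 9400.922ms=102/7b +184.332ms=2/7b
24) 9585.253ms=104/7b +184.332ms=2/7b
25) 9769.585ms=106/7b +184.332ms=2/7b
26) 9953.917ms=108/7b +184.332ms=2/7b
27) 10138.249ms=110/7b +184.332ms=2/7b
Σ=16b of 16 (93bpm 4/4) — PASS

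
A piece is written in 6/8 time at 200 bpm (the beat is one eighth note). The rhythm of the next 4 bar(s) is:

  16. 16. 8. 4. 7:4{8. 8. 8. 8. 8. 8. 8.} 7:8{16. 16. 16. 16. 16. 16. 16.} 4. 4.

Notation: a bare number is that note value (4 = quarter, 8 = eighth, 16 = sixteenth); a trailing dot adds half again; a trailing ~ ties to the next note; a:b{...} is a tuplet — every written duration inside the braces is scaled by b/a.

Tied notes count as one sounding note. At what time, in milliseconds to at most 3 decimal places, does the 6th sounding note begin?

1. 0.0ms @ 0 + 225.0ms (3/4)
2. 225.0ms @ 3/4 + 225.0ms (3/4)
3. 450.0ms @ 3/2 + 450.0ms (3/2)
4. 900.0ms @ 3 + 900.0ms (3)
5. 1800.0ms @ 6 + 257.143ms (6/7)
6. 2057.143ms @ 48/7 + 257.143ms (6/7)
7. 2314.286ms @ 54/7 + 257.143ms (6/7)
8. 2571.429ms @ 60/7 + 257.143ms (6/7)
9. 2828.571ms @ 66/7 + 257.143ms (6/7)
10. 3085.714ms @ 72/7 + 257.143ms (6/7)
11. 3342.857ms @ 78/7 + 257.143ms (6/7)
12. 3600.0ms @ 12 + 257.143ms (6/7)
13. 3857.143ms @ 90/7 + 257.143ms (6/7)
14. 4114.286ms @ 96/7 + 257.143ms (6/7)
15. 4371.429ms @ 102/7 + 257.143ms (6/7)
16. 4628.571ms @ 108/7 + 257.143ms (6/7)
17. 4885.714ms @ 114/7 + 257.143ms (6/7)
18. 5142.857ms @ 120/7 + 257.143ms (6/7)
19. 5400.0ms @ 18 + 900.0ms (3)
20. 6300.0ms @ 21 + 900.0ms (3)

note 6 onset = 48/7b = 2057.143ms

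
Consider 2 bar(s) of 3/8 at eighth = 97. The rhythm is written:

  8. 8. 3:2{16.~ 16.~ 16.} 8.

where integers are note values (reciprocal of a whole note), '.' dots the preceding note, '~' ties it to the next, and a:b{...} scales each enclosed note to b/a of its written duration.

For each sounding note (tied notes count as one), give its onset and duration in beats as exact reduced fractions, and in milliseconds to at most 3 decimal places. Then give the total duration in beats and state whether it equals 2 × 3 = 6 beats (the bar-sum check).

1) 0.0ms=0b +927.835ms=3/2b
2) 927.835ms=3/2b +927.835ms=3/2b
3) 1855.67ms=3b +927.835ms=3/2b
4) 2783.505ms=9/2b +927.835ms=3/2b
Σ=6b of 6 (97bpm 3/8) — PASS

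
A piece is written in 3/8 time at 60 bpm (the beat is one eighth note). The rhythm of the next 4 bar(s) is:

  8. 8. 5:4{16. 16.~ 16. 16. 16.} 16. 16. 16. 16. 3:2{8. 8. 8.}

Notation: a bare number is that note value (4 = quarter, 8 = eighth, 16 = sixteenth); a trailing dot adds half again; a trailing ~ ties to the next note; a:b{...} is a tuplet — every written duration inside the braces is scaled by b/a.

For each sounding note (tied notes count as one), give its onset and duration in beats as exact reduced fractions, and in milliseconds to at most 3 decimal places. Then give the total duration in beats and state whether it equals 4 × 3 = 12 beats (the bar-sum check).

1) 0.0ms=0b +1500.0ms=3/2b
2) 1500.0ms=3/2b +1500.0ms=3/2b
3) 3000.0ms=3b +600.0ms=3/5b
4) 3600.0ms=18/5b +1200.0ms=6/5b
5) 4800.0ms=24/5b +600.0ms=3/5b
6) 5400.0ms=27/5b +600.0ms=3/5b
7) 6000.0ms=6b +750.0ms=3/4b
8) 6750.0ms=27/4b +750.0ms=3/4b
9) 7500.0ms=15/2b +750.0ms=3/4b
10) 8250.0ms=33/4b +750.0ms=3/4b
11) 9000.0ms=9b +1000.0ms=1b
12) 10000.0ms=10b +1000.0ms=1b
13) 11000.0ms=11b +1000.0ms=1b
Σ=12b of 12 (60bpm 3/8) — PASS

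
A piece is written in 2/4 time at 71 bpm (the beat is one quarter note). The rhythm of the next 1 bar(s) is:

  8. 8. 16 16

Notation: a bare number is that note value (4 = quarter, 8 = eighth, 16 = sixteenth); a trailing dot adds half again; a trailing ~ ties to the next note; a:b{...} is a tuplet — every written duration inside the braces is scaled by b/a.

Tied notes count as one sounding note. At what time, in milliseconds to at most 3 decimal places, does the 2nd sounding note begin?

note 2 onset = 3/4b = 633.803ms

1. 0.0ms @ 0 + 633.803ms (3/4)
2. 633.803ms @ 3/4 + 633.803ms (3/4)
3. 1267.606ms @ 3/2 + 211.268ms (1/4)
4. 1478.873ms @ 7/4 + 211.268ms (1/4)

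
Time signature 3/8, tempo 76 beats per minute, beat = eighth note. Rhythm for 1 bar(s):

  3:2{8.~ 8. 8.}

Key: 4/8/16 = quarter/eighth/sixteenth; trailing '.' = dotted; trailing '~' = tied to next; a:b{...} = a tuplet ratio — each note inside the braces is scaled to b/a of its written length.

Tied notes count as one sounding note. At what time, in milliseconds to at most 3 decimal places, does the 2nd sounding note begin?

note 2 onset = 2b = 1578.947ms

1. 0.0ms @ 0 + 1578.947ms (2)
2. 1578.947ms @ 2 + 789.474ms (1)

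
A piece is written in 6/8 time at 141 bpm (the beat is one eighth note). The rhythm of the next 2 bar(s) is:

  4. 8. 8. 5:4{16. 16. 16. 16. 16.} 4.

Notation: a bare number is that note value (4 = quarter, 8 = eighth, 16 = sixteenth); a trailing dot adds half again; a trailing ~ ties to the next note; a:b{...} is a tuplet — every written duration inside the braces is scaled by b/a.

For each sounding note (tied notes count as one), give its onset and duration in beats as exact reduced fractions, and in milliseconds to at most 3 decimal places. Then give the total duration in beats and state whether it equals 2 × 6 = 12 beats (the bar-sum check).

1) 0.0ms=0b +1276.596ms=3b
2) 1276.596ms=3b +638.298ms=3/2b
3) 1914.894ms=9/2b +638.298ms=3/2b
4) 2553.191ms=6b +255.319ms=3/5b
5) 2808.511ms=33/5b +255.319ms=3/5b
6) 3063.83ms=36/5b +255.319ms=3/5b
7) 3319.149ms=39/5b +255.319ms=3/5b
8) 3574.468ms=42/5b +255.319ms=3/5b
9) 3829.787ms=9b +1276.596ms=3b
Σ=12b of 12 (141bpm 6/8) — PASS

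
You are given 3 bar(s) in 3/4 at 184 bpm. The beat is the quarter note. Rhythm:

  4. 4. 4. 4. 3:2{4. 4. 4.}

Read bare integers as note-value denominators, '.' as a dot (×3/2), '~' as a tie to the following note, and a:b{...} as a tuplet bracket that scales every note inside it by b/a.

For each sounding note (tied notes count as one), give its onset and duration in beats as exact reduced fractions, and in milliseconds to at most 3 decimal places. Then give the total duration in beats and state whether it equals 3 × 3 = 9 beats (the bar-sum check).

1) 0.0ms=0b +489.13ms=3/2b
2) 489.13ms=3/2b +489.13ms=3/2b
3) 978.261ms=3b +489.13ms=3/2b
4) 1467.391ms=9/2b +489.13ms=3/2b
5) 1956.522ms=6b +326.087ms=1b
6) 2282.609ms=7b +326.087ms=1b
7) 2608.696ms=8b +326.087ms=1b
Σ=9b of 9 (184bpm 3/4) — PASS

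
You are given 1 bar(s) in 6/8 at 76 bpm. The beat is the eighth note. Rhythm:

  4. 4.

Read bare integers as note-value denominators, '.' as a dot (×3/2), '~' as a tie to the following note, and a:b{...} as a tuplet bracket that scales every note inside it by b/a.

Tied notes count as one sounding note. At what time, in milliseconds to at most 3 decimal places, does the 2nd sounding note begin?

note 2 onset = 3b = 2368.421ms

1. 0.0ms @ 0 + 2368.421ms (3)
2. 2368.421ms @ 3 + 2368.421ms (3)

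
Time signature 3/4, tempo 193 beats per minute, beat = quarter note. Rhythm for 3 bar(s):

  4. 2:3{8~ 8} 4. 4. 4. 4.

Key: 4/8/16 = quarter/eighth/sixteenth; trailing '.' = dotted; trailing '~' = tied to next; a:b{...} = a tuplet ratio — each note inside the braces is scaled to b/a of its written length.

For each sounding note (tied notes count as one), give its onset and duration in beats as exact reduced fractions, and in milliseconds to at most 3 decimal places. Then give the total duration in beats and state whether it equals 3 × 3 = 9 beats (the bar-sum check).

1) 0.0ms=0b +466.321ms=3/2b
2) 466.321ms=3/2b +466.321ms=3/2b
3) 932.642ms=3b +466.321ms=3/2b
4) 1398.964ms=9/2b +466.321ms=3/2b
5) 1865.285ms=6b +466.321ms=3/2b
6) 2331.606ms=15/2b +466.321ms=3/2b
Σ=9b of 9 (193bpm 3/4) — PASS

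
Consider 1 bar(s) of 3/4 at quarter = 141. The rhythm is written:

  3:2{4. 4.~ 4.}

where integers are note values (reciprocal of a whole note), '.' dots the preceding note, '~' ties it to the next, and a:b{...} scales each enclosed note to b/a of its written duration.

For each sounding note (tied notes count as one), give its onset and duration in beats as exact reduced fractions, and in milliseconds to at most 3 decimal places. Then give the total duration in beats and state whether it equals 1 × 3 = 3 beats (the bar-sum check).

1) 0.0ms=0b +425.532ms=1b
2) 425.532ms=1b +851.064ms=2b
Σ=3b of 3 (141bpm 3/4) — PASS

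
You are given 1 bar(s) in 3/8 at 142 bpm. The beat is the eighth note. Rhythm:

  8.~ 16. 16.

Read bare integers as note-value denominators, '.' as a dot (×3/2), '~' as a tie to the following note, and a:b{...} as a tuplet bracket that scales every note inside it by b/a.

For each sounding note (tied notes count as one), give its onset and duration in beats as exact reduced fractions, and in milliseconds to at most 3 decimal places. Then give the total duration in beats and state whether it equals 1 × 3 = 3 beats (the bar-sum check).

1) 0.0ms=0b +950.704ms=9/4b
2) 950.704ms=9/4b +316.901ms=3/4b
Σ=3b of 3 (142bpm 3/8) — PASS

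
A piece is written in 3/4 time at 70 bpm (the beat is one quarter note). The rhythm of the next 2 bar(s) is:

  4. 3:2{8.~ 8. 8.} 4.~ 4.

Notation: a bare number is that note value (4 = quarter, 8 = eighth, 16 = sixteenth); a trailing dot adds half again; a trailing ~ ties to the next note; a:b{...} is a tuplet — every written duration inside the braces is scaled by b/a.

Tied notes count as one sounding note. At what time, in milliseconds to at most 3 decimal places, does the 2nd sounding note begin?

note 2 onset = 3/2b = 1285.714ms

1. 0.0ms @ 0 + 1285.714ms (3/2)
2. 1285.714ms @ 3/2 + 857.143ms (1)
3. 2142.857ms @ 5/2 + 428.571ms (1/2)
4. 2571.429ms @ 3 + 2571.429ms (3)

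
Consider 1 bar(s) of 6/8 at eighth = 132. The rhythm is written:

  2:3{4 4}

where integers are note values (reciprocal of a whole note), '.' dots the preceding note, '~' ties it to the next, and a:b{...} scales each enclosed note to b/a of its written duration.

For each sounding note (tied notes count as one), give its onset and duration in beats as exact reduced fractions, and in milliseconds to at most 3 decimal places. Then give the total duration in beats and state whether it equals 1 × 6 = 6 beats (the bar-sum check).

1) 0.0ms=0b +1363.636ms=3b
2) 1363.636ms=3b +1363.636ms=3b
Σ=6b of 6 (132bpm 6/8) — PASS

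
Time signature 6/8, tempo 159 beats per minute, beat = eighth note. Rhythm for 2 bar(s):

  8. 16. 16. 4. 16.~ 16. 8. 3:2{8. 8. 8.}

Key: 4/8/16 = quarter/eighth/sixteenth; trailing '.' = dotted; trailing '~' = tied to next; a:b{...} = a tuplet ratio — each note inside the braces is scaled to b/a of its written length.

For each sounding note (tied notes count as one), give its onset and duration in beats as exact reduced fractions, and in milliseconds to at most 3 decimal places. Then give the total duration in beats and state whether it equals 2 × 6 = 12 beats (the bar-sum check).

1) 0.0ms=0b +566.038ms=3/2b
2) 566.038ms=3/2b +283.019ms=3/4b
3) 849.057ms=9/4b +283.019ms=3/4b
4) 1132.075ms=3b +1132.075ms=3b
5) 2264.151ms=6b +566.038ms=3/2b
6) 2830.189ms=15/2b +566.038ms=3/2b
7) 3396.226ms=9b +377.358ms=1b
8) 3773.585ms=10b +377.358ms=1b
9) 4150.943ms=11b +377.358ms=1b
Σ=12b of 12 (159bpm 6/8) — PASS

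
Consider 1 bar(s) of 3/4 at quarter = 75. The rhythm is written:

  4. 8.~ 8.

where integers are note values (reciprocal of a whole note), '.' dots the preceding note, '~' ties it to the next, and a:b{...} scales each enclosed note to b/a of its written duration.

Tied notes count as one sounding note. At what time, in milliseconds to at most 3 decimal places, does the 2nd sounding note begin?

1. 0.0ms @ 0 + 1200.0ms (3/2)
2. 1200.0ms @ 3/2 + 1200.0ms (3/2)

note 2 onset = 3/2b = 1200.0ms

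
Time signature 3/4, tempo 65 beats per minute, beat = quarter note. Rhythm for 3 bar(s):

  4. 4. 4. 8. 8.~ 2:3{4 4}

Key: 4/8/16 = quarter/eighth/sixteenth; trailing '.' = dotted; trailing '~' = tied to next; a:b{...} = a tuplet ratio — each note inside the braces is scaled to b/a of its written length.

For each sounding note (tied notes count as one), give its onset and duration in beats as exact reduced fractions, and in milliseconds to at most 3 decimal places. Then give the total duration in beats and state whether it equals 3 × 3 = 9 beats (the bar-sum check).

1) 0.0ms=0b +1384.615ms=3/2b
2) 1384.615ms=3/2b +1384.615ms=3/2b
3) 2769.231ms=3b +1384.615ms=3/2b
4) 4153.846ms=9/2b +692.308ms=3/4b
5) 4846.154ms=21/4b +2076.923ms=9/4b
6) 6923.077ms=15/2b +1384.615ms=3/2b
Σ=9b of 9 (65bpm 3/4) — PASS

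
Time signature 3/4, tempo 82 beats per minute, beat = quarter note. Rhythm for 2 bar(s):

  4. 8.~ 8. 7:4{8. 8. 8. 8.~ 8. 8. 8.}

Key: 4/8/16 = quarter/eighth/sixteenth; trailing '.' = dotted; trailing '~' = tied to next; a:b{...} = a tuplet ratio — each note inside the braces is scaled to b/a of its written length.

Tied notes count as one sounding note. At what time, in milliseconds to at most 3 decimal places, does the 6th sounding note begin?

1. 0.0ms @ 0 + 1097.561ms (3/2)
2. 1097.561ms @ 3/2 + 1097.561ms (3/2)
3. 2195.122ms @ 3 + 313.589ms (3/7)
4. 2508.711ms @ 24/7 + 313.589ms (3/7)
5. 2822.3ms @ 27/7 + 313.589ms (3/7)
6. 3135.889ms @ 30/7 + 627.178ms (6/7)
7. 3763.066ms @ 36/7 + 313.589ms (3/7)
8. 4076.655ms @ 39/7 + 313.589ms (3/7)

note 6 onset = 30/7b = 3135.889ms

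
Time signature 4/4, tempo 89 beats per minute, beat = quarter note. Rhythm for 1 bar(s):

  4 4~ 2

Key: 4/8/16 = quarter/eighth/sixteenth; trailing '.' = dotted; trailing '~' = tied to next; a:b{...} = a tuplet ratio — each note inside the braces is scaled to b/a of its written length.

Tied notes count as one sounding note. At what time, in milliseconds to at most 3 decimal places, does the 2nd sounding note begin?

1. 0.0ms @ 0 + 674.157ms (1)
2. 674.157ms @ 1 + 2022.472ms (3)

note 2 onset = 1b = 674.157ms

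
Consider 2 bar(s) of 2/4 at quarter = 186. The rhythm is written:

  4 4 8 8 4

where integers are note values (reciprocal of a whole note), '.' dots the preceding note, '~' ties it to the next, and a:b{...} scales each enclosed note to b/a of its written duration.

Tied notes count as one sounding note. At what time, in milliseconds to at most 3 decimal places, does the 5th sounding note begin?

1. 0.0ms @ 0 + 322.581ms (1)
2. 322.581ms @ 1 + 322.581ms (1)
3. 645.161ms @ 2 + 161.29ms (1/2)
4. 806.452ms @ 5/2 + 161.29ms (1/2)
5. 967.742ms @ 3 + 322.581ms (1)

note 5 onset = 3b = 967.742ms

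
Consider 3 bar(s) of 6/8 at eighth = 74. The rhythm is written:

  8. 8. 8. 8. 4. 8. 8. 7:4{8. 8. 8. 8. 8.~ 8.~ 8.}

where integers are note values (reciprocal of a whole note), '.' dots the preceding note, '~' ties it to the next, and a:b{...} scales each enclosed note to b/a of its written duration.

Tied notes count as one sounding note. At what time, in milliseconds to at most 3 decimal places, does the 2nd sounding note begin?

note 2 onset = 3/2b = 1216.216ms

1. 0.0ms @ 0 + 1216.216ms (3/2)
2. 1216.216ms @ 3/2 + 1216.216ms (3/2)
3. 2432.432ms @ 3 + 1216.216ms (3/2)
4. 3648.649ms @ 9/2 + 1216.216ms (3/2)
5. 4864.865ms @ 6 + 2432.432ms (3)
6. 7297.297ms @ 9 + 1216.216ms (3/2)
7. 8513.514ms @ 21/2 + 1216.216ms (3/2)
8. 9729.73ms @ 12 + 694.981ms (6/7)
9. 10424.71ms @ 90/7 + 694.981ms (6/7)
10. 11119.691ms @ 96/7 + 694.981ms (6/7)
11. 11814.672ms @ 102/7 + 694.981ms (6/7)
12. 12509.653ms @ 108/7 + 2084.942ms (18/7)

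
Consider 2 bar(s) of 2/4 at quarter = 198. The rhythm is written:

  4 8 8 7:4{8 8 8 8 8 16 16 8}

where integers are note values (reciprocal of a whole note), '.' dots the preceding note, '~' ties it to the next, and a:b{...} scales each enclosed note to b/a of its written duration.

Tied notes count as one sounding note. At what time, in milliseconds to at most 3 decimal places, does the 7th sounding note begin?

note 7 onset = 20/7b = 865.801ms

1. 0.0ms @ 0 + 303.03ms (1)
2. 303.03ms @ 1 + 151.515ms (1/2)
3. 454.545ms @ 3/2 + 151.515ms (1/2)
4. 606.061ms @ 2 + 86.58ms (2/7)
5. 692.641ms @ 16/7 + 86.58ms (2/7)
6. 779.221ms @ 18/7 + 86.58ms (2/7)
7. 865.801ms @ 20/7 + 86.58ms (2/7)
8. 952.381ms @ 22/7 + 86.58ms (2/7)
9. 1038.961ms @ 24/7 + 43.29ms (1/7)
10. 1082.251ms @ 25/7 + 43.29ms (1/7)
11. 1125.541ms @ 26/7 + 86.58ms (2/7)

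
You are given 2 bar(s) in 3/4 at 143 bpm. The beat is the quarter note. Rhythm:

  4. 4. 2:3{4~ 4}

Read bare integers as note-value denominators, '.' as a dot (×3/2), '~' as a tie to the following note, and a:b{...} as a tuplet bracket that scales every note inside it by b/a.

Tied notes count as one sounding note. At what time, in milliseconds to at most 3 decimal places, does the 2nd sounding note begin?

note 2 onset = 3/2b = 629.371ms

1. 0.0ms @ 0 + 629.371ms (3/2)
2. 629.371ms @ 3/2 + 629.371ms (3/2)
3. 1258.741ms @ 3 + 1258.741ms (3)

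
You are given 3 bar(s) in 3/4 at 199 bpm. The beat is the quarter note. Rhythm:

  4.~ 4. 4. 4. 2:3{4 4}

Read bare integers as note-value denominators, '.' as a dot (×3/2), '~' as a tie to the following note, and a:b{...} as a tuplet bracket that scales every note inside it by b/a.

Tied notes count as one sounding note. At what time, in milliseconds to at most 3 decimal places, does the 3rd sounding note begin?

note 3 onset = 9/2b = 1356.784ms

1. 0.0ms @ 0 + 904.523ms (3)
2. 904.523ms @ 3 + 452.261ms (3/2)
3. 1356.784ms @ 9/2 + 452.261ms (3/2)
4. 1809.045ms @ 6 + 452.261ms (3/2)
5. 2261.307ms @ 15/2 + 452.261ms (3/2)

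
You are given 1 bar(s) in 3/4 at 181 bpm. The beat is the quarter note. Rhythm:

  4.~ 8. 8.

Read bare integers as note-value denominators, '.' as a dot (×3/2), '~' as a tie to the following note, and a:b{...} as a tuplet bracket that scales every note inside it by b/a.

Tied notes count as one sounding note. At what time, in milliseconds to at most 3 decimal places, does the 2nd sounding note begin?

note 2 onset = 9/4b = 745.856ms

1. 0.0ms @ 0 + 745.856ms (9/4)
2. 745.856ms @ 9/4 + 248.619ms (3/4)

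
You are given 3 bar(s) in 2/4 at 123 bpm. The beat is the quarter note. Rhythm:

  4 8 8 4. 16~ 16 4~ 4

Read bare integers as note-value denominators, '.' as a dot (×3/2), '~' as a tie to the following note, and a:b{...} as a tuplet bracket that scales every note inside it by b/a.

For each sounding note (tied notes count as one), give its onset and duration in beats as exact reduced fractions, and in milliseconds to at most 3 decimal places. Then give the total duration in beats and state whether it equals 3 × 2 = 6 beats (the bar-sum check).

1) 0.0ms=0b +487.805ms=1b
2) 487.805ms=1b +243.902ms=1/2b
3) 731.707ms=3/2b +243.902ms=1/2b
4) 975.61ms=2b +731.707ms=3/2b
5) 1707.317ms=7/2b +243.902ms=1/2b
6) 1951.22ms=4b +975.61ms=2b
Σ=6b of 6 (123bpm 2/4) — PASS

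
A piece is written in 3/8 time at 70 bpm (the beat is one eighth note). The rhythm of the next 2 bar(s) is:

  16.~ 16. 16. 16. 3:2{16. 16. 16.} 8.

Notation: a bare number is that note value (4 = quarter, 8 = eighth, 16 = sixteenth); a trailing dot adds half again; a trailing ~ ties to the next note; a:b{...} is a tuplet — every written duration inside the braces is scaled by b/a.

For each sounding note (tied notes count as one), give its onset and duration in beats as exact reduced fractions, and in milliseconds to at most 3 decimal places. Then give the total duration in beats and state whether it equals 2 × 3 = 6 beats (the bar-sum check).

1) 0.0ms=0b +1285.714ms=3/2b
2) 1285.714ms=3/2b +642.857ms=3/4b
3) 1928.571ms=9/4b +642.857ms=3/4b
4) 2571.429ms=3b +428.571ms=1/2b
5) 3000.0ms=7/2b +428.571ms=1/2b
6) 3428.571ms=4b +428.571ms=1/2b
7) 3857.143ms=9/2b +1285.714ms=3/2b
Σ=6b of 6 (70bpm 3/8) — PASS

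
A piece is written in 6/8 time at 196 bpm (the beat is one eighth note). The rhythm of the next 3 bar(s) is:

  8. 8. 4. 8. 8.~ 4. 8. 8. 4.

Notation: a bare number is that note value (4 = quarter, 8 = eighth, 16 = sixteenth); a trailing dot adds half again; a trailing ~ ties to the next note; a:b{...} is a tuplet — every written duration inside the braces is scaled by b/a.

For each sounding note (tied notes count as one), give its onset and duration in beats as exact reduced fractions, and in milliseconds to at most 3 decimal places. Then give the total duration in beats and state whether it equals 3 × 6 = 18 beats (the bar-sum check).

1) 0.0ms=0b +459.184ms=3/2b
2) 459.184ms=3/2b +459.184ms=3/2b
3) 918.367ms=3b +918.367ms=3b
4) 1836.735ms=6b +459.184ms=3/2b
5) 2295.918ms=15/2b +1377.551ms=9/2b
6) 3673.469ms=12b +459.184ms=3/2b
7) 4132.653ms=27/2b +459.184ms=3/2b
8) 4591.837ms=15b +918.367ms=3b
Σ=18b of 18 (196bpm 6/8) — PASS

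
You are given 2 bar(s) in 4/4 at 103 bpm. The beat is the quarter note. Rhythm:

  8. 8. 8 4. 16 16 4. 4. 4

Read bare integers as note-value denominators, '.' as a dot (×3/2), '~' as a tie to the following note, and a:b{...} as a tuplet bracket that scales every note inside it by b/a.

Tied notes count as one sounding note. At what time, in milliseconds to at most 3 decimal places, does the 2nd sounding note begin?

1. 0.0ms @ 0 + 436.893ms (3/4)
2. 436.893ms @ 3/4 + 436.893ms (3/4)
3. 873.786ms @ 3/2 + 291.262ms (1/2)
4. 1165.049ms @ 2 + 873.786ms (3/2)
5. 2038.835ms @ 7/2 + 145.631ms (1/4)
6. 2184.466ms @ 15/4 + 145.631ms (1/4)
7. 2330.097ms @ 4 + 873.786ms (3/2)
8. 3203.883ms @ 11/2 + 873.786ms (3/2)
9. 4077.67ms @ 7 + 582.524ms (1)

note 2 onset = 3/4b = 436.893ms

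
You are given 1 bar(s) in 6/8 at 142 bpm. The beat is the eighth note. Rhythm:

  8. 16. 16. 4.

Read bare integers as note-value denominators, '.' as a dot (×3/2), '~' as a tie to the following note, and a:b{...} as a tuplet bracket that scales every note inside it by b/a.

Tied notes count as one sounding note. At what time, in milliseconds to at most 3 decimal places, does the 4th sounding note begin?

note 4 onset = 3b = 1267.606ms

1. 0.0ms @ 0 + 633.803ms (3/2)
2. 633.803ms @ 3/2 + 316.901ms (3/4)
3. 950.704ms @ 9/4 + 316.901ms (3/4)
4. 1267.606ms @ 3 + 1267.606ms (3)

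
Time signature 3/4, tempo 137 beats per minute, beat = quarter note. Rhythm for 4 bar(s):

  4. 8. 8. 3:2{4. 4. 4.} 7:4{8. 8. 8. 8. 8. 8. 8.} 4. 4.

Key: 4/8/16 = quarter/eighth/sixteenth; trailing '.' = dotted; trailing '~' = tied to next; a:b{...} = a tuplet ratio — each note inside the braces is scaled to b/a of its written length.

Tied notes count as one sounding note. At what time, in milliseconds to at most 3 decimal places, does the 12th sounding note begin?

1. 0.0ms @ 0 + 656.934ms (3/2)
2. 656.934ms @ 3/2 + 328.467ms (3/4)
3. 985.401ms @ 9/4 + 328.467ms (3/4)
4. 1313.869ms @ 3 + 437.956ms (1)
5. 1751.825ms @ 4 + 437.956ms (1)
6. 2189.781ms @ 5 + 437.956ms (1)
7. 2627.737ms @ 6 + 187.696ms (3/7)
8. 2815.433ms @ 45/7 + 187.696ms (3/7)
9. 3003.128ms @ 48/7 + 187.696ms (3/7)
10. 3190.824ms @ 51/7 + 187.696ms (3/7)
11. 3378.519ms @ 54/7 + 187.696ms (3/7)
12. 3566.215ms @ 57/7 + 187.696ms (3/7)
13. 3753.91ms @ 60/7 + 187.696ms (3/7)
14. 3941.606ms @ 9 + 656.934ms (3/2)
15. 4598.54ms @ 21/2 + 656.934ms (3/2)

note 12 onset = 57/7b = 3566.215ms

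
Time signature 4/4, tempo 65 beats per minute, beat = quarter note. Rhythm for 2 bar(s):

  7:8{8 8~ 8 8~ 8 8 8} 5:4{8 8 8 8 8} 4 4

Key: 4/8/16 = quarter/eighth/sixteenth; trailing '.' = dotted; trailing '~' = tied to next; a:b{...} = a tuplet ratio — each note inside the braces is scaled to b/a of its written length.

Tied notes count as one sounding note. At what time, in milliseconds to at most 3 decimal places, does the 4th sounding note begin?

note 4 onset = 20/7b = 2637.363ms

1. 0.0ms @ 0 + 527.473ms (4/7)
2. 527.473ms @ 4/7 + 1054.945ms (8/7)
3. 1582.418ms @ 12/7 + 1054.945ms (8/7)
4. 2637.363ms @ 20/7 + 527.473ms (4/7)
5. 3164.835ms @ 24/7 + 527.473ms (4/7)
6. 3692.308ms @ 4 + 369.231ms (2/5)
7. 4061.538ms @ 22/5 + 369.231ms (2/5)
8. 4430.769ms @ 24/5 + 369.231ms (2/5)
9. 4800.0ms @ 26/5 + 369.231ms (2/5)
10. 5169.231ms @ 28/5 + 369.231ms (2/5)
11. 5538.462ms @ 6 + 923.077ms (1)
12. 6461.538ms @ 7 + 923.077ms (1)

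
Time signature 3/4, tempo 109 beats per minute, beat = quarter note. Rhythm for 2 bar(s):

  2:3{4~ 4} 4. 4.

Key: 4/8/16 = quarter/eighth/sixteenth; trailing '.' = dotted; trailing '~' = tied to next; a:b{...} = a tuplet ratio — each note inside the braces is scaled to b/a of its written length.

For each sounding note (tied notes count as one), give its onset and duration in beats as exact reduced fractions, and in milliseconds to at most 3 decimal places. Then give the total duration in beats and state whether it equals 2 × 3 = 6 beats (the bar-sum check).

1) 0.0ms=0b +1651.376ms=3b
2) 1651.376ms=3b +825.688ms=3/2b
3) 2477.064ms=9/2b +825.688ms=3/2b
Σ=6b of 6 (109bpm 3/4) — PASS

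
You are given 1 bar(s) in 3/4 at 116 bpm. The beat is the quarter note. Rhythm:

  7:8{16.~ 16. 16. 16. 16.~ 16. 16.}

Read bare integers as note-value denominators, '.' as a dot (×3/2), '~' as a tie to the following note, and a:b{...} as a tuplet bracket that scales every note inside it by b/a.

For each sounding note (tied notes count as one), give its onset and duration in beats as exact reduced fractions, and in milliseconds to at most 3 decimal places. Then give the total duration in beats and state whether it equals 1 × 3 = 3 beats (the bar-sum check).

1) 0.0ms=0b +443.35ms=6/7b
2) 443.35ms=6/7b +221.675ms=3/7b
3) 665.025ms=9/7b +221.675ms=3/7b
4) 886.7ms=12/7b +443.35ms=6/7b
5) 1330.049ms=18/7b +221.675ms=3/7b
Σ=3b of 3 (116bpm 3/4) — PASS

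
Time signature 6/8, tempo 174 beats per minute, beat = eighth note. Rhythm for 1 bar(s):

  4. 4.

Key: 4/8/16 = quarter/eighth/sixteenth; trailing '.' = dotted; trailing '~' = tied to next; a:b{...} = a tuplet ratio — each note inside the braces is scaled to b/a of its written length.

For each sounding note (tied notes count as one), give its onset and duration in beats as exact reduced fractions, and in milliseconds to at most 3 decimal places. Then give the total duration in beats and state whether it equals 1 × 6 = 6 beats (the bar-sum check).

1) 0.0ms=0b +1034.483ms=3b
2) 1034.483ms=3b +1034.483ms=3b
Σ=6b of 6 (174bpm 6/8) — PASS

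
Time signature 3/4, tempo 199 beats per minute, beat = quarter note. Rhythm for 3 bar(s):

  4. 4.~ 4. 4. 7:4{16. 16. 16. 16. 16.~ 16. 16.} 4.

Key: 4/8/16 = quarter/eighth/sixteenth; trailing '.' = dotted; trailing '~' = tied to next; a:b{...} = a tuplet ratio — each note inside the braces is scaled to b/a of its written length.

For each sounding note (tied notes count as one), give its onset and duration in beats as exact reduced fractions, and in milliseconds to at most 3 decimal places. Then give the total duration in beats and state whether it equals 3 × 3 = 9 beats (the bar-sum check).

1) 0.0ms=0b +452.261ms=3/2b
2) 452.261ms=3/2b +904.523ms=3b
3) 1356.784ms=9/2b +452.261ms=3/2b
4) 1809.045ms=6b +64.609ms=3/14b
5) 1873.654ms=87/14b +64.609ms=3/14b
6) 1938.263ms=45/7b +64.609ms=3/14b
7) 2002.872ms=93/14b +64.609ms=3/14b
8) 2067.48ms=48/7b +129.218ms=3/7b
9) 2196.698ms=51/7b +64.609ms=3/14b
10) 2261.307ms=15/2b +452.261ms=3/2b
Σ=9b of 9 (199bpm 3/4) — PASS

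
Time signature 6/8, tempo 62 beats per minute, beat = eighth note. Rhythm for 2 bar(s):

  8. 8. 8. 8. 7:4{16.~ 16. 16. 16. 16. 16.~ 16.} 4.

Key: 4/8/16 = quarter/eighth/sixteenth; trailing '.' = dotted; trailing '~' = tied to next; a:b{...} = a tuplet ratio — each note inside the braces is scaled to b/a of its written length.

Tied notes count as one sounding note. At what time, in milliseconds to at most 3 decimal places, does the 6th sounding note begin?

1. 0.0ms @ 0 + 1451.613ms (3/2)
2. 1451.613ms @ 3/2 + 1451.613ms (3/2)
3. 2903.226ms @ 3 + 1451.613ms (3/2)
4. 4354.839ms @ 9/2 + 1451.613ms (3/2)
5. 5806.452ms @ 6 + 829.493ms (6/7)
6. 6635.945ms @ 48/7 + 414.747ms (3/7)
7. 7050.691ms @ 51/7 + 414.747ms (3/7)
8. 7465.438ms @ 54/7 + 414.747ms (3/7)
9. 7880.184ms @ 57/7 + 829.493ms (6/7)
10. 8709.677ms @ 9 + 2903.226ms (3)

note 6 onset = 48/7b = 6635.945ms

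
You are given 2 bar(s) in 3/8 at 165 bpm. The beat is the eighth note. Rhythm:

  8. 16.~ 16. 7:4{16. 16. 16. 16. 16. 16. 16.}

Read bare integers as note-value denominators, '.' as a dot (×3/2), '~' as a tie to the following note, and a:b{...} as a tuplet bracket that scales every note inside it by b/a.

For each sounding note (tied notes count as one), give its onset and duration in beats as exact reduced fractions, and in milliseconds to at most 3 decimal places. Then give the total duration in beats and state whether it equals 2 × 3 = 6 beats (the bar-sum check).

1) 0.0ms=0b +545.455ms=3/2b
2) 545.455ms=3/2b +545.455ms=3/2b
3) 1090.909ms=3b +155.844ms=3/7b
4) 1246.753ms=24/7b +155.844ms=3/7b
5) 1402.597ms=27/7b +155.844ms=3/7b
6) 1558.442ms=30/7b +155.844ms=3/7b
7) 1714.286ms=33/7b +155.844ms=3/7b
8) 1870.13ms=36/7b +155.844ms=3/7b
9) 2025.974ms=39/7b +155.844ms=3/7b
Σ=6b of 6 (165bpm 3/8) — PASS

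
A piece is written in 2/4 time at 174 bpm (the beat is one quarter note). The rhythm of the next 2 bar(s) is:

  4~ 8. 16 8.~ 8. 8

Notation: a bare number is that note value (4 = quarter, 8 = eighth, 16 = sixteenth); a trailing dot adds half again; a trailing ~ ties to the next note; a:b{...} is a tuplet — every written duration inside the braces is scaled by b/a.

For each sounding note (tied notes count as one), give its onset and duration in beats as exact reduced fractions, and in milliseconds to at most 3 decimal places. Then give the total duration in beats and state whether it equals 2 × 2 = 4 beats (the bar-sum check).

1) 0.0ms=0b +603.448ms=7/4b
2) 603.448ms=7/4b +86.207ms=1/4b
3) 689.655ms=2b +517.241ms=3/2b
4) 1206.897ms=7/2b +172.414ms=1/2b
Σ=4b of 4 (174bpm 2/4) — PASS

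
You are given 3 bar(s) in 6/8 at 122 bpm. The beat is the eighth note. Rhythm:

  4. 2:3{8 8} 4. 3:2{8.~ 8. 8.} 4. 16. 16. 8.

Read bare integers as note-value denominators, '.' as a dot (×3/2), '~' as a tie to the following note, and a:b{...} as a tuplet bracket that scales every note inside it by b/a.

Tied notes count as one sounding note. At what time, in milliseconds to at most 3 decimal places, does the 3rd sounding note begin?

1. 0.0ms @ 0 + 1475.41ms (3)
2. 1475.41ms @ 3 + 737.705ms (3/2)
3. 2213.115ms @ 9/2 + 737.705ms (3/2)
4. 2950.82ms @ 6 + 1475.41ms (3)
5. 4426.23ms @ 9 + 983.607ms (2)
6. 5409.836ms @ 11 + 491.803ms (1)
7. 5901.639ms @ 12 + 1475.41ms (3)
8. 7377.049ms @ 15 + 368.852ms (3/4)
9. 7745.902ms @ 63/4 + 368.852ms (3/4)
10. 8114.754ms @ 33/2 + 737.705ms (3/2)

note 3 onset = 9/2b = 2213.115ms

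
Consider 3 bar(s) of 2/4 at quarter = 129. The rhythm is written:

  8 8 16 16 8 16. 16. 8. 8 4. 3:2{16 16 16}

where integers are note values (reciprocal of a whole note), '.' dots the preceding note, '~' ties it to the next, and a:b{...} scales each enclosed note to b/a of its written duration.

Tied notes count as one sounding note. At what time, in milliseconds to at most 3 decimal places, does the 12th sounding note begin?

1. 0.0ms @ 0 + 232.558ms (1/2)
2. 232.558ms @ 1/2 + 232.558ms (1/2)
3. 465.116ms @ 1 + 116.279ms (1/4)
4. 581.395ms @ 5/4 + 116.279ms (1/4)
5. 697.674ms @ 3/2 + 232.558ms (1/2)
6. 930.233ms @ 2 + 174.419ms (3/8)
7. 1104.651ms @ 19/8 + 174.419ms (3/8)
8. 1279.07ms @ 11/4 + 348.837ms (3/4)
9. 1627.907ms @ 7/2 + 232.558ms (1/2)
10. 1860.465ms @ 4 + 697.674ms (3/2)
11. 2558.14ms @ 11/2 + 77.519ms (1/6)
12. 2635.659ms @ 17/3 + 77.519ms (1/6)
13. 2713.178ms @ 35/6 + 77.519ms (1/6)

note 12 onset = 17/3b = 2635.659ms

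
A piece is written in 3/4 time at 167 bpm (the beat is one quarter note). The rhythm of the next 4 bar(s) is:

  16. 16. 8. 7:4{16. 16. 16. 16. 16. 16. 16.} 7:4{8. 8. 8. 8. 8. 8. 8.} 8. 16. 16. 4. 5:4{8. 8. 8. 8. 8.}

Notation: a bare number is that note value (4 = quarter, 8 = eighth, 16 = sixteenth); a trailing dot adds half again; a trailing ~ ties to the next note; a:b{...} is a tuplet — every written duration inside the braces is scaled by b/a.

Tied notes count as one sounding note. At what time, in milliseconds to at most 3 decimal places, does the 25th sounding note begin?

note 25 onset = 54/5b = 3880.24ms

1. 0.0ms @ 0 + 134.731ms (3/8)
2. 134.731ms @ 3/8 + 134.731ms (3/8)
3. 269.461ms @ 3/4 + 269.461ms (3/4)
4. 538.922ms @ 3/2 + 76.989ms (3/14)
5. 615.911ms @ 12/7 + 76.989ms (3/14)
6. 692.9ms @ 27/14 + 76.989ms (3/14)
7. 769.889ms @ 15/7 + 76.989ms (3/14)
8. 846.878ms @ 33/14 + 76.989ms (3/14)
9. 923.867ms @ 18/7 + 76.989ms (3/14)
10. 1000.855ms @ 39/14 + 76.989ms (3/14)
11. 1077.844ms @ 3 + 153.978ms (3/7)
12. 1231.822ms @ 24/7 + 153.978ms (3/7)
13. 1385.8ms @ 27/7 + 153.978ms (3/7)
14. 1539.778ms @ 30/7 + 153.978ms (3/7)
15. 1693.755ms @ 33/7 + 153.978ms (3/7)
16. 1847.733ms @ 36/7 + 153.978ms (3/7)
17. 2001.711ms @ 39/7 + 153.978ms (3/7)
18. 2155.689ms @ 6 + 269.461ms (3/4)
19. 2425.15ms @ 27/4 + 134.731ms (3/8)
20. 2559.88ms @ 57/8 + 134.731ms (3/8)
21. 2694.611ms @ 15/2 + 538.922ms (3/2)
22. 3233.533ms @ 9 + 215.569ms (3/5)
23. 3449.102ms @ 48/5 + 215.569ms (3/5)
24. 3664.671ms @ 51/5 + 215.569ms (3/5)
25. 3880.24ms @ 54/5 + 215.569ms (3/5)
26. 4095.808ms @ 57/5 + 215.569ms (3/5)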